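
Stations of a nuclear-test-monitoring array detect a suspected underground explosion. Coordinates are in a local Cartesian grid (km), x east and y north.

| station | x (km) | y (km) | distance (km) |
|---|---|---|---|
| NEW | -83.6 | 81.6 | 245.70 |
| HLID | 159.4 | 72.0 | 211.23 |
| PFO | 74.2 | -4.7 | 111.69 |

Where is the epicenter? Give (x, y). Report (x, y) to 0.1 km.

(62.7, -115.8)

Circle about each station: (x + 83.6)² + (y − 81.6)² = 245.70²; (x − 159.4)² + (y − 72.0)² = 211.23²; (x − 74.2)² + (y + 4.7)² = 111.69².
Subtracting the NEW equation from the HLID and PFO equations removes the quadratic terms:
486.0 x − 19.2 y = 32695.22
315.6 x − 172.6 y = 39774.04
Solving the 2×2 system: x ≈ 62.7, y ≈ -115.8 km.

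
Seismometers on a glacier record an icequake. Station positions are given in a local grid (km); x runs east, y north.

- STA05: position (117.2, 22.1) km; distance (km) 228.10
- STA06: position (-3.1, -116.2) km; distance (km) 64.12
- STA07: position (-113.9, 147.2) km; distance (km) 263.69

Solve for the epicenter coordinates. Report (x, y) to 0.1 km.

Circle about each station: (x − 117.2)² + (y − 22.1)² = 228.10²; (x + 3.1)² + (y + 116.2)² = 64.12²; (x + 113.9)² + (y − 147.2)² = 263.69².
Subtracting the STA05 equation from the STA06 and STA07 equations removes the quadratic terms:
-240.6 x − 276.6 y = 47206.04
-462.2 x + 250.2 y = 2913.99
Solving the 2×2 system: x ≈ -67.1, y ≈ -112.3 km.

(-67.1, -112.3)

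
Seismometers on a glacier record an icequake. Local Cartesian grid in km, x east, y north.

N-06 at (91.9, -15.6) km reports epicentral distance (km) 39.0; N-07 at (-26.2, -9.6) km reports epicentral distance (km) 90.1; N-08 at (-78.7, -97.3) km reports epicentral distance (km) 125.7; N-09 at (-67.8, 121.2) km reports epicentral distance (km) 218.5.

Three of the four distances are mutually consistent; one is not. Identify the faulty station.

N-06

Solve using three stations at a time. Using N-07, N-08, N-09 (subtract circle equations pairwise → linear system) gives (x, y) ≈ (43.3, -67.0).
Distances from that point to each station vs reported:
  N-06: calculated 70.7 vs reported 39.0 → residual 31.7 km
  N-07: calculated 90.1 vs reported 90.1 → residual 0.0 km
  N-08: calculated 125.7 vs reported 125.7 → residual 0.0 km
  N-09: calculated 218.5 vs reported 218.5 → residual 0.0 km
N-07, N-08, N-09 are mutually consistent (residuals ≈ 0); N-06 is off by 31.7 km.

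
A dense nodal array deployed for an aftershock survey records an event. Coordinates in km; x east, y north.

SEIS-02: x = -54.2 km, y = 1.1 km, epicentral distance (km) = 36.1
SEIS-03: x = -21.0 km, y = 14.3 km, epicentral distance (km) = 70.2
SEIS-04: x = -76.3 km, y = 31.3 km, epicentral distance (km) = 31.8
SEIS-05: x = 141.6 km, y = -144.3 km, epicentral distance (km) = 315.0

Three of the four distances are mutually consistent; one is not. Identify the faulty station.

Solve using three stations at a time. Using SEIS-02, SEIS-03, SEIS-04 (subtract circle equations pairwise → linear system) gives (x, y) ≈ (-90.2, 2.8).
Distances from that point to each station vs reported:
  SEIS-02: calculated 36.1 vs reported 36.1 → residual 0.0 km
  SEIS-03: calculated 70.2 vs reported 70.2 → residual 0.0 km
  SEIS-04: calculated 31.8 vs reported 31.8 → residual 0.0 km
  SEIS-05: calculated 274.5 vs reported 315.0 → residual 40.5 km
SEIS-02, SEIS-03, SEIS-04 are mutually consistent (residuals ≈ 0); SEIS-05 is off by 40.5 km.

SEIS-05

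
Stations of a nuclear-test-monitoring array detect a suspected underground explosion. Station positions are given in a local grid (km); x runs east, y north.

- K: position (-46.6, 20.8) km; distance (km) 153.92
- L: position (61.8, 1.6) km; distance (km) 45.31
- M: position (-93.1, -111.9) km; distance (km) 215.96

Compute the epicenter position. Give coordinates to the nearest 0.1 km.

x ≈ 102.0 km, y ≈ -19.3 km

Circle about each station: (x + 46.6)² + (y − 20.8)² = 153.92²; (x − 61.8)² + (y − 1.6)² = 45.31²; (x + 93.1)² + (y + 111.9)² = 215.96².
Subtracting pairs of circle equations eliminates x²+y² and gives linear equations (the radical axes):
216.8 x − 38.4 y = 22855.97
-93.0 x − 265.4 y = -4362.34
Solving the 2×2 system: x ≈ 102.0, y ≈ -19.3 km.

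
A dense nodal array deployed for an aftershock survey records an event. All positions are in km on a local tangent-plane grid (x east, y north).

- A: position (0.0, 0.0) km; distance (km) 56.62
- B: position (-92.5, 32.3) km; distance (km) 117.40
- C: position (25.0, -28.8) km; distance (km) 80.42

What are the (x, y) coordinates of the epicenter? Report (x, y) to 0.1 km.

Circle about each station: x² + y² = 56.62²; (x + 92.5)² + (y − 32.3)² = 117.40²; (x − 25.0)² + (y + 28.8)² = 80.42².
Subtracting the A equation from the B and C equations removes the quadratic terms:
-185.0 x + 64.6 y = -977.40
50.0 x − 57.6 y = -1807.11
Solving the 2×2 system: x ≈ 23.3, y ≈ 51.6 km.
Check against A (with the unrounded x, y): √(x²+y²) = 56.62 ≈ 56.62 km. ✓

x ≈ 23.3 km, y ≈ 51.6 km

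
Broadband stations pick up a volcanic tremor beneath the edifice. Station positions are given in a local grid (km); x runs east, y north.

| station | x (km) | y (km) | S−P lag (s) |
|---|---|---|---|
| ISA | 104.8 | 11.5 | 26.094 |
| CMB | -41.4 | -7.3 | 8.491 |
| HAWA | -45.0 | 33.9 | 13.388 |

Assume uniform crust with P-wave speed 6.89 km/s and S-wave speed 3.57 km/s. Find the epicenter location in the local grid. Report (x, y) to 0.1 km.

(-74.5, -60.8)

Distance from S−P lag: d = Δt · v_P v_S / (v_P − v_S) = Δt · (6.89·3.57)/(6.89−3.57) ≈ 7.4088·Δt.
So d_ISA = 193.33, d_CMB = 62.91, d_HAWA = 99.19 km.
Circle about each station: (x − 104.8)² + (y − 11.5)² = 193.33²; (x + 41.4)² + (y + 7.3)² = 62.91²; (x + 45.0)² + (y − 33.9)² = 99.19².
Subtracting the ISA equation from the CMB and HAWA equations removes the quadratic terms:
-292.4 x − 37.6 y = 24070.78
-299.6 x + 44.8 y = 19596.75
Solving the 2×2 system: x ≈ -74.5, y ≈ -60.8 km.
Check against ISA (with the unrounded x, y): √((x − 104.8)²+(y − 11.5)²) = 193.33 ≈ 193.33 km. ✓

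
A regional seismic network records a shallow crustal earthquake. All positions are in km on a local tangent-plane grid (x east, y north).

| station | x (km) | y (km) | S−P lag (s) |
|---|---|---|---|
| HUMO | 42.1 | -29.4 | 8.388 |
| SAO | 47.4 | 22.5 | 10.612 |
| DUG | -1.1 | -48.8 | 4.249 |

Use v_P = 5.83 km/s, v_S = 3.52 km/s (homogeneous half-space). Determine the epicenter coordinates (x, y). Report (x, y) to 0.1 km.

(-32.4, -27.7)

Distance from S−P lag: d = Δt · v_P v_S / (v_P − v_S) = Δt · (5.83·3.52)/(5.83−3.52) ≈ 8.8838·Δt.
So d_HUMO = 74.52, d_SAO = 94.27, d_DUG = 37.75 km.
Circle about each station: (x − 42.1)² + (y + 29.4)² = 74.52²; (x − 47.4)² + (y − 22.5)² = 94.27²; (x + 1.1)² + (y + 48.8)² = 37.75².
Subtracting the HUMO equation from the SAO and DUG equations removes the quadratic terms:
10.6 x + 103.8 y = -3217.36
-86.4 x − 38.8 y = 3874.05
Solving the 2×2 system: x ≈ -32.4, y ≈ -27.7 km.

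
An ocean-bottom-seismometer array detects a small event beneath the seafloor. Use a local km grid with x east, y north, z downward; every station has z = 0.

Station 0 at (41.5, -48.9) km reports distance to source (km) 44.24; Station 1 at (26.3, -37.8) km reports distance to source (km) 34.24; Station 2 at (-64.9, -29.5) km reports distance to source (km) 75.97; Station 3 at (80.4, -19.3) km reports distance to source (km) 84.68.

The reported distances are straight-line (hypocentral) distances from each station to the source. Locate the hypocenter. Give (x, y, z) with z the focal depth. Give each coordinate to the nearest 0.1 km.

(4.6, -48.1, 24.4)

Each station gives a sphere (x−x_i)² + (y−y_i)² + z² = d_i² (stations at z=0).
Subtracting the Station 0 sphere from Station 1 and Station 2: z² cancels, leaving linear equations in x and y:
-30.4 x + 22.2 y = -1208.13
-212.8 x + 38.8 y = -2845.46
Solving: x ≈ 4.597, y ≈ -48.126 km (keep extra digits for the depth step; rounded: 4.6, -48.1).
Then from the Station 0 sphere: z² = 44.24² − (x − 41.5)² − (y + 48.9)² with x = 4.597, y = -48.126, so z ≈ 24.387 ≈ 24.4 km.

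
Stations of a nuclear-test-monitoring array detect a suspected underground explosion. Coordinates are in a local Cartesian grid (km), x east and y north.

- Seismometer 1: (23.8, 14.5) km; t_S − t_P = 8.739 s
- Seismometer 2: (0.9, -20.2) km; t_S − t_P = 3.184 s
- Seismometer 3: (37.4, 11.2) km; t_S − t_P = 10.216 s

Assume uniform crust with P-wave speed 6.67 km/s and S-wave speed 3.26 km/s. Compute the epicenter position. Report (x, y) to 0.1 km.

(-19.4, -20.7)

Distance from S−P lag: d = Δt · v_P v_S / (v_P − v_S) = Δt · (6.67·3.26)/(6.67−3.26) ≈ 6.3766·Δt.
So d_Seismometer 1 = 55.73, d_Seismometer 2 = 20.30, d_Seismometer 3 = 65.14 km.
Circle about each station: (x − 23.8)² + (y − 14.5)² = 55.73²; (x − 0.9)² + (y + 20.2)² = 20.30²; (x − 37.4)² + (y − 11.2)² = 65.14².
Subtracting the Seismometer 1 equation from the Seismometer 2 and Seismometer 3 equations removes the quadratic terms:
-45.8 x − 69.4 y = 2325.90
27.2 x − 6.6 y = -389.88
Solving the 2×2 system: x ≈ -19.4, y ≈ -20.7 km.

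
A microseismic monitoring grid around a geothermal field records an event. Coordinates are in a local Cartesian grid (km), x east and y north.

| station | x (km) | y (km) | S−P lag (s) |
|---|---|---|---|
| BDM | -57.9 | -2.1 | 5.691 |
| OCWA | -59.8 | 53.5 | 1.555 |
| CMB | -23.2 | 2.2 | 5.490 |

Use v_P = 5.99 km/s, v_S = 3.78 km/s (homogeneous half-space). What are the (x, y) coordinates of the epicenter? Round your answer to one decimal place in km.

-43.9 km east, 54.5 km north

Distance from S−P lag: d = Δt · v_P v_S / (v_P − v_S) = Δt · (5.99·3.78)/(5.99−3.78) ≈ 10.2453·Δt.
So d_BDM = 58.31, d_OCWA = 15.93, d_CMB = 56.25 km.
Circle about each station: (x + 57.9)² + (y + 2.1)² = 58.31²; (x + 59.8)² + (y − 53.5)² = 15.93²; (x + 23.2)² + (y − 2.2)² = 56.25².
Subtracting pairs of circle equations eliminates x²+y² and gives linear equations (the radical axes):
-3.8 x + 111.2 y = 6227.76
69.4 x + 8.6 y = -2577.75
Solving the 2×2 system: x ≈ -43.9, y ≈ 54.5 km.
Check against BDM (with the unrounded x, y): √((x + 57.9)²+(y + 2.1)²) = 58.31 ≈ 58.31 km. ✓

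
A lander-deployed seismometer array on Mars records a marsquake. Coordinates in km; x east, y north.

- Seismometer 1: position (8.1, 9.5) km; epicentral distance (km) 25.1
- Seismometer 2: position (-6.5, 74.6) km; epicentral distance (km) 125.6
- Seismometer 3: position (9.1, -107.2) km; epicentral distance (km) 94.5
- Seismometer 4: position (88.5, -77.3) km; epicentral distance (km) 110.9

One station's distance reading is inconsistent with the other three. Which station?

Seismometer 2

Solve using three stations at a time. Using Seismometer 1, Seismometer 3, Seismometer 4 (subtract circle equations pairwise → linear system) gives (x, y) ≈ (-2.1, -13.4).
Distances from that point to each station vs reported:
  Seismometer 1: calculated 25.1 vs reported 25.1 → residual 0.0 km
  Seismometer 2: calculated 88.1 vs reported 125.6 → residual 37.5 km
  Seismometer 3: calculated 94.5 vs reported 94.5 → residual 0.0 km
  Seismometer 4: calculated 110.9 vs reported 110.9 → residual 0.0 km
Seismometer 1, Seismometer 3, Seismometer 4 are mutually consistent (residuals ≈ 0); Seismometer 2 is off by 37.5 km.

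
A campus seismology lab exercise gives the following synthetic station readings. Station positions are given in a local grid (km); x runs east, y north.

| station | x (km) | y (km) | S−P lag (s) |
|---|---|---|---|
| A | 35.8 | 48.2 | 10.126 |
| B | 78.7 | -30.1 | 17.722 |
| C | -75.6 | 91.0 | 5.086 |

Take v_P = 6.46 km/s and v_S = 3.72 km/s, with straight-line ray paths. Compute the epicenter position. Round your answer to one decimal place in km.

Distance from S−P lag: d = Δt · v_P v_S / (v_P − v_S) = Δt · (6.46·3.72)/(6.46−3.72) ≈ 8.7705·Δt.
So d_A = 88.81, d_B = 155.43, d_C = 44.61 km.
Circle about each station: (x − 35.8)² + (y − 48.2)² = 88.81²; (x − 78.7)² + (y + 30.1)² = 155.43²; (x + 75.6)² + (y − 91.0)² = 44.61².
Subtracting pairs of circle equations eliminates x²+y² and gives linear equations (the radical axes):
85.8 x − 156.6 y = -12776.45
-222.8 x + 85.6 y = 16288.64
Solving the 2×2 system: x ≈ -52.9, y ≈ 52.6 km.
Check against A (with the unrounded x, y): √((x − 35.8)²+(y − 48.2)²) = 88.81 ≈ 88.81 km. ✓

(-52.9, 52.6)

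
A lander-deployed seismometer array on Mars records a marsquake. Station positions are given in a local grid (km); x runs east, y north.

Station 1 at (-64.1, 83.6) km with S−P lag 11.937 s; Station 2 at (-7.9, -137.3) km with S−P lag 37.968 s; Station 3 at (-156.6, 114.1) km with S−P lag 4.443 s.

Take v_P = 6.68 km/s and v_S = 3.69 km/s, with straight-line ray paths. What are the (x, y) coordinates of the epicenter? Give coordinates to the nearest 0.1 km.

x ≈ -139.7 km, y ≈ 146.6 km

Distance from S−P lag: d = Δt · v_P v_S / (v_P − v_S) = Δt · (6.68·3.69)/(6.68−3.69) ≈ 8.2439·Δt.
So d_Station 1 = 98.41, d_Station 2 = 313.00, d_Station 3 = 36.63 km.
Circle about each station: (x + 64.1)² + (y − 83.6)² = 98.41²; (x + 7.9)² + (y + 137.3)² = 313.00²; (x + 156.6)² + (y − 114.1)² = 36.63².
Subtracting the Station 1 equation from the Station 2 and Station 3 equations removes the quadratic terms:
112.4 x − 441.8 y = -80468.54
-185.0 x + 61.0 y = 34787.37
Solving the 2×2 system: x ≈ -139.7, y ≈ 146.6 km.
Check against Station 1 (with the unrounded x, y): √((x + 64.1)²+(y − 83.6)²) = 98.41 ≈ 98.41 km. ✓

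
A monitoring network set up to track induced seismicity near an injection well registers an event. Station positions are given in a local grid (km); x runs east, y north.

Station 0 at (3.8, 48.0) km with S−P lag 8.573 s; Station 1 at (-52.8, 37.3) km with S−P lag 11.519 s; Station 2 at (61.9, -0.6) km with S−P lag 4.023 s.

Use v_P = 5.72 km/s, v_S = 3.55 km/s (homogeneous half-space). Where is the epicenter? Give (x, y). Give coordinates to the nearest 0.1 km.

34.3 km east, -26.2 km north

Distance from S−P lag: d = Δt · v_P v_S / (v_P − v_S) = Δt · (5.72·3.55)/(5.72−3.55) ≈ 9.3576·Δt.
So d_Station 0 = 80.22, d_Station 1 = 107.79, d_Station 2 = 37.65 km.
Circle about each station: (x − 3.8)² + (y − 48.0)² = 80.22²; (x + 52.8)² + (y − 37.3)² = 107.79²; (x − 61.9)² + (y + 0.6)² = 37.65².
Subtracting pairs of circle equations eliminates x²+y² and gives linear equations (the radical axes):
-113.2 x − 21.4 y = -3322.75
116.2 x − 97.2 y = 6531.26
Solving the 2×2 system: x ≈ 34.3, y ≈ -26.2 km.
Check against Station 0 (with the unrounded x, y): √((x − 3.8)²+(y − 48.0)²) = 80.21 ≈ 80.22 km. ✓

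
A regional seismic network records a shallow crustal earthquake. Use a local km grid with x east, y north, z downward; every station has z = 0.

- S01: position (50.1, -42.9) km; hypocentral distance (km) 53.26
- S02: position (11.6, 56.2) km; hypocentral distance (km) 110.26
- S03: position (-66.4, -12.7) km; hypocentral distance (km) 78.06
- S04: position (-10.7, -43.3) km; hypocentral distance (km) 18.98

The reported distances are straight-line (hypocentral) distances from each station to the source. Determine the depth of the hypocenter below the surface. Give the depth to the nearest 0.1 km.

Each station gives a sphere (x−x_i)² + (y−y_i)² + z² = d_i² (stations at z=0).
Subtracting the S01 sphere from S02 and S03: z² cancels, leaving linear equations in x and y:
-77.0 x + 198.2 y = -10378.06
-233.0 x + 60.4 y = -3036.91
Solving: x ≈ -0.600, y ≈ -52.595 km (keep extra digits for the depth step; rounded: -0.6, -52.6).
Then from the S01 sphere: z² = 53.26² − (x − 50.1)² − (y + 42.9)² with x = -0.600, y = -52.595, so z ≈ 13.120 ≈ 13.1 km.

depth ≈ 13.1 km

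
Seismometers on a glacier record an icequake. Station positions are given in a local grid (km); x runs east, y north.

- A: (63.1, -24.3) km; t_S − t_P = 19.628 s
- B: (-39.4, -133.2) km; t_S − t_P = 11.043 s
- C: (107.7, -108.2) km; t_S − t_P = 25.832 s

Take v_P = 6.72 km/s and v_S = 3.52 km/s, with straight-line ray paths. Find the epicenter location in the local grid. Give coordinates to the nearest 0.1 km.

Distance from S−P lag: d = Δt · v_P v_S / (v_P − v_S) = Δt · (6.72·3.52)/(6.72−3.52) ≈ 7.3920·Δt.
So d_A = 145.09, d_B = 81.63, d_C = 190.95 km.
Circle about each station: (x − 63.1)² + (y + 24.3)² = 145.09²; (x + 39.4)² + (y + 133.2)² = 81.63²; (x − 107.7)² + (y + 108.2)² = 190.95².
Subtracting the A equation from the B and C equations removes the quadratic terms:
-205.0 x − 217.8 y = 29110.15
89.2 x − 167.8 y = 3323.64
Solving the 2×2 system: x ≈ -77.3, y ≈ -60.9 km.

-77.3 km east, -60.9 km north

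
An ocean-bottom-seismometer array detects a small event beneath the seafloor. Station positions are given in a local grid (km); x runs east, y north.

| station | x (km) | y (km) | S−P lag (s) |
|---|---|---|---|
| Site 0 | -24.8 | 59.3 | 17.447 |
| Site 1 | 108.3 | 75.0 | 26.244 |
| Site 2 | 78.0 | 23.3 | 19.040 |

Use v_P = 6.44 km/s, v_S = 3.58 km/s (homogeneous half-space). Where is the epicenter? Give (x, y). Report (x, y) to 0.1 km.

-34.6 km east, -81.0 km north

Distance from S−P lag: d = Δt · v_P v_S / (v_P − v_S) = Δt · (6.44·3.58)/(6.44−3.58) ≈ 8.0613·Δt.
So d_Site 0 = 140.64, d_Site 1 = 211.56, d_Site 2 = 153.49 km.
Circle about each station: (x + 24.8)² + (y − 59.3)² = 140.64²; (x − 108.3)² + (y − 75.0)² = 211.56²; (x − 78.0)² + (y − 23.3)² = 153.49².
Subtracting pairs of circle equations eliminates x²+y² and gives linear equations (the radical axes):
266.2 x + 31.4 y = -11755.66
205.6 x − 72.0 y = -1284.21
Solving the 2×2 system: x ≈ -34.6, y ≈ -81.0 km.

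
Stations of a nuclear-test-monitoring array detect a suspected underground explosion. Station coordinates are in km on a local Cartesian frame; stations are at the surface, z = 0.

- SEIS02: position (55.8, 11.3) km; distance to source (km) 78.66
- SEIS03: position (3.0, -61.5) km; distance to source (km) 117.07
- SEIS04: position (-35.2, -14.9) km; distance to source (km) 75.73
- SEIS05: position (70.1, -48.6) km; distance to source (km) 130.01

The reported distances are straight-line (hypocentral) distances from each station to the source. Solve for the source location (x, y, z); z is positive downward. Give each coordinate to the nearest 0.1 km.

Each station gives a sphere (x−x_i)² + (y−y_i)² + z² = d_i² (stations at z=0).
Subtracting the SEIS02 sphere from SEIS03 and SEIS04: z² cancels, leaving linear equations in x and y:
-105.6 x − 145.6 y = -6968.07
-182.0 x − 52.4 y = -1327.92
Solving: x ≈ -8.193, y ≈ 53.800 km (keep extra digits for the depth step; rounded: -8.2, 53.8).
Then from the SEIS02 sphere: z² = 78.66² − (x − 55.8)² − (y − 11.3)² with x = -8.193, y = 53.800, so z ≈ 16.913 ≈ 16.9 km.

(-8.2, 53.8, 16.9)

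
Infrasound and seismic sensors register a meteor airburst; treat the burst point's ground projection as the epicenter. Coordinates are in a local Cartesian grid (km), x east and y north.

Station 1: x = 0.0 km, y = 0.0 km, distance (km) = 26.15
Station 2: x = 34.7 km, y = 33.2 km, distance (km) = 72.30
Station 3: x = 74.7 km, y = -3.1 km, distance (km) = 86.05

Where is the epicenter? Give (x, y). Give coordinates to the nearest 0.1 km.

Circle about each station: x² + y² = 26.15²; (x − 34.7)² + (y − 33.2)² = 72.30²; (x − 74.7)² + (y + 3.1)² = 86.05².
Subtracting the Station 1 equation from the Station 2 and Station 3 equations removes the quadratic terms:
69.4 x + 66.4 y = -2237.14
149.4 x − 6.2 y = -1131.08
Solving the 2×2 system: x ≈ -8.6, y ≈ -24.7 km.

(-8.6, -24.7)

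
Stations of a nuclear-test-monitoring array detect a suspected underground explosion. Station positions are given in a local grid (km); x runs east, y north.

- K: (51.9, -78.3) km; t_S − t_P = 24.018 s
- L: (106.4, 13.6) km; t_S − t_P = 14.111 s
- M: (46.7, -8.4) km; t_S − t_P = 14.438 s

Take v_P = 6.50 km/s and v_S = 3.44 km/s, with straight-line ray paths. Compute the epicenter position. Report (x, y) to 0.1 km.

Distance from S−P lag: d = Δt · v_P v_S / (v_P − v_S) = Δt · (6.50·3.44)/(6.50−3.44) ≈ 7.3072·Δt.
So d_K = 175.50, d_L = 103.11, d_M = 105.50 km.
Circle about each station: (x − 51.9)² + (y + 78.3)² = 175.50²; (x − 106.4)² + (y − 13.6)² = 103.11²; (x − 46.7)² + (y + 8.4)² = 105.50².
Subtracting the K equation from the L and M equations removes the quadratic terms:
109.0 x + 183.8 y = 22850.00
-10.4 x + 139.8 y = 13096.95
Solving the 2×2 system: x ≈ 45.9, y ≈ 97.1 km.
Check against K (with the unrounded x, y): √((x − 51.9)²+(y + 78.3)²) = 175.50 ≈ 175.50 km. ✓

45.9 km east, 97.1 km north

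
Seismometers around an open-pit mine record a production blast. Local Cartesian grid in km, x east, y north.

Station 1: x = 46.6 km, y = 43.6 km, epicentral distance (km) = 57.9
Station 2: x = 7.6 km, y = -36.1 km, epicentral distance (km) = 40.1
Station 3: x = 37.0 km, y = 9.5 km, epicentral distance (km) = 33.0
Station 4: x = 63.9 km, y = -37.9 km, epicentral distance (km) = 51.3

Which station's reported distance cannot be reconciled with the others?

Solve using three stations at a time. Using Station 1, Station 2, Station 3 (subtract circle equations pairwise → linear system) gives (x, y) ≈ (4.5, 3.9).
Distances from that point to each station vs reported:
  Station 1: calculated 57.9 vs reported 57.9 → residual 0.0 km
  Station 2: calculated 40.1 vs reported 40.1 → residual 0.0 km
  Station 3: calculated 33.0 vs reported 33.0 → residual 0.0 km
  Station 4: calculated 72.6 vs reported 51.3 → residual 21.3 km
Station 1, Station 2, Station 3 are mutually consistent (residuals ≈ 0); Station 4 is off by 21.3 km.

Station 4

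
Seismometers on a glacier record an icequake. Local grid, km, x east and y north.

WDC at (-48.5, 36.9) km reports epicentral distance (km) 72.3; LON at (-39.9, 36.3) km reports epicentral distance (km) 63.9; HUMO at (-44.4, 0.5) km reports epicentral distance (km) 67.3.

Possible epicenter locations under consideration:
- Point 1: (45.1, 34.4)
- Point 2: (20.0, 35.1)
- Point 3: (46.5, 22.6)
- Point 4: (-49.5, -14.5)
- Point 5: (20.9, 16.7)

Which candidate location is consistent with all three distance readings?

For each candidate, compare |candidate − station| to the reported distance:
Point 1: residuals WDC 21.3, LON 21.1, HUMO 28.4 → max 28.4 km
Point 2: residuals WDC 3.8, LON 4.0, HUMO 5.8 → max 5.8 km
Point 3: residuals WDC 23.8, LON 23.6, HUMO 26.2 → max 26.2 km
Point 4: residuals WDC 20.9, LON 12.2, HUMO 51.5 → max 51.5 km
Point 5: residuals WDC 0.0, LON 0.0, HUMO 0.0 → max 0.0 km
Only Point 5 has all residuals ≈ 0.

Point 5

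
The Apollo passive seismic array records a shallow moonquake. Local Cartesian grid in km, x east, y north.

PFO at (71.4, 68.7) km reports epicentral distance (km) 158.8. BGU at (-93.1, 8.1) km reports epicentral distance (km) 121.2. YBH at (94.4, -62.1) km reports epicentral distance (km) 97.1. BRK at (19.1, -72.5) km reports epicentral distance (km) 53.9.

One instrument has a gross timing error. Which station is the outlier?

BRK

Solve using three stations at a time. Using PFO, BGU, YBH (subtract circle equations pairwise → linear system) gives (x, y) ≈ (-2.2, -72.0).
Distances from that point to each station vs reported:
  PFO: calculated 158.8 vs reported 158.8 → residual 0.0 km
  BGU: calculated 121.2 vs reported 121.2 → residual 0.0 km
  YBH: calculated 97.1 vs reported 97.1 → residual 0.0 km
  BRK: calculated 21.3 vs reported 53.9 → residual 32.6 km
PFO, BGU, YBH are mutually consistent (residuals ≈ 0); BRK is off by 32.6 km.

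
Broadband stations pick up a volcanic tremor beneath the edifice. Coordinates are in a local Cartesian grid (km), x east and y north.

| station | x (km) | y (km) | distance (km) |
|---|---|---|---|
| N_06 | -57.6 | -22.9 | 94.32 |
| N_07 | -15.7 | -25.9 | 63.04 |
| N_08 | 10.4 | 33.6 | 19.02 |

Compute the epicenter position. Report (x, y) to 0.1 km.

Circle about each station: (x + 57.6)² + (y + 22.9)² = 94.32²; (x + 15.7)² + (y + 25.9)² = 63.04²; (x − 10.4)² + (y − 33.6)² = 19.02².
Subtracting pairs of circle equations eliminates x²+y² and gives linear equations (the radical axes):
83.8 x − 6.0 y = 1997.35
136.0 x + 113.0 y = 5929.45
Solving the 2×2 system: x ≈ 25.4, y ≈ 21.9 km.

(25.4, 21.9)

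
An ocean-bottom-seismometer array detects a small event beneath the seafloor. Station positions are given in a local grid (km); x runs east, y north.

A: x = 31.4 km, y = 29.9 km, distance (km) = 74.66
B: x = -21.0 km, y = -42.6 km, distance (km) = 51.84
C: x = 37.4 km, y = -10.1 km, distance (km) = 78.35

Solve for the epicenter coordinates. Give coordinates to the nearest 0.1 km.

-39.3 km east, 5.9 km north

Circle about each station: (x − 31.4)² + (y − 29.9)² = 74.66²; (x + 21.0)² + (y + 42.6)² = 51.84²; (x − 37.4)² + (y + 10.1)² = 78.35².
Subtracting the A equation from the B and C equations removes the quadratic terms:
-104.8 x − 145.0 y = 3262.52
12.0 x − 80.0 y = -943.81
Solving the 2×2 system: x ≈ -39.3, y ≈ 5.9 km.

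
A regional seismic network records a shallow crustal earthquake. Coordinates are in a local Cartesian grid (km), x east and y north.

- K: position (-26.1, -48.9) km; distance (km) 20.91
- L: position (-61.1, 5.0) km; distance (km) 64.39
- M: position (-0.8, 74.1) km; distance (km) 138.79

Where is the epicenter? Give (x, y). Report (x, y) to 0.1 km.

(-45.2, -57.4)

Circle about each station: (x + 26.1)² + (y + 48.9)² = 20.91²; (x + 61.1)² + (y − 5.0)² = 64.39²; (x + 0.8)² + (y − 74.1)² = 138.79².
Subtracting pairs of circle equations eliminates x²+y² and gives linear equations (the radical axes):
-70.0 x + 107.8 y = -3023.05
50.6 x + 246.0 y = -16406.41
Solving the 2×2 system: x ≈ -45.2, y ≈ -57.4 km.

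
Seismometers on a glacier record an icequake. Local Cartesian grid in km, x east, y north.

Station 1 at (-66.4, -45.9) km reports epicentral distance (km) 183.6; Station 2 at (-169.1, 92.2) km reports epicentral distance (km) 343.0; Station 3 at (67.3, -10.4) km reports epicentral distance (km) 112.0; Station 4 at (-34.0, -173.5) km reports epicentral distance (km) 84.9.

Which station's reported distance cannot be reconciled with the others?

Station 4

Solve using three stations at a time. Using Station 1, Station 2, Station 3 (subtract circle equations pairwise → linear system) gives (x, y) ≈ (103.1, -116.5).
Distances from that point to each station vs reported:
  Station 1: calculated 183.6 vs reported 183.6 → residual 0.0 km
  Station 2: calculated 343.0 vs reported 343.0 → residual 0.0 km
  Station 3: calculated 112.0 vs reported 112.0 → residual 0.0 km
  Station 4: calculated 148.4 vs reported 84.9 → residual 63.5 km
Station 1, Station 2, Station 3 are mutually consistent (residuals ≈ 0); Station 4 is off by 63.5 km.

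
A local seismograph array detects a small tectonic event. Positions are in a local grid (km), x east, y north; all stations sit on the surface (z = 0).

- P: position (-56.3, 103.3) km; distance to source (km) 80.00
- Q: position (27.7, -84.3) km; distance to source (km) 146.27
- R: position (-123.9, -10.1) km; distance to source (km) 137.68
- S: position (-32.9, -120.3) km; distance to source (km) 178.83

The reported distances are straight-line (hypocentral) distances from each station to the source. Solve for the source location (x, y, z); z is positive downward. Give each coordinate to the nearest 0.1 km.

(-7.3, 52.6, 37.8)

Each station gives a sphere (x−x_i)² + (y−y_i)² + z² = d_i² (stations at z=0).
Subtracting the P sphere from Q and R: z² cancels, leaving linear equations in x and y:
168.0 x − 375.2 y = -20961.71
-135.2 x − 226.8 y = -10943.14
Solving: x ≈ -7.298, y ≈ 52.600 km (keep extra digits for the depth step; rounded: -7.3, 52.6).
Then from the P sphere: z² = 80.00² − (x + 56.3)² − (y − 103.3)² with x = -7.298, y = 52.600, so z ≈ 37.793 ≈ 37.8 km.
Check against S (with the unrounded solution): distance 178.83 ≈ 178.83 km. ✓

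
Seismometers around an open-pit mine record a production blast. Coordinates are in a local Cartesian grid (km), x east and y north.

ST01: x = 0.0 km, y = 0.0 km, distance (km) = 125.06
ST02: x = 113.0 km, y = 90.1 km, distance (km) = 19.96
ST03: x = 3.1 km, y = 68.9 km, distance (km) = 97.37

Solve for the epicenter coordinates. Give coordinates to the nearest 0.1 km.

x ≈ 100.3 km, y ≈ 74.7 km

Circle about each station: x² + y² = 125.06²; (x − 113.0)² + (y − 90.1)² = 19.96²; (x − 3.1)² + (y − 68.9)² = 97.37².
Subtracting the ST01 equation from the ST02 and ST03 equations removes the quadratic terms:
226.0 x + 180.2 y = 36128.61
6.2 x + 137.8 y = 10915.91
Solving the 2×2 system: x ≈ 100.3, y ≈ 74.7 km.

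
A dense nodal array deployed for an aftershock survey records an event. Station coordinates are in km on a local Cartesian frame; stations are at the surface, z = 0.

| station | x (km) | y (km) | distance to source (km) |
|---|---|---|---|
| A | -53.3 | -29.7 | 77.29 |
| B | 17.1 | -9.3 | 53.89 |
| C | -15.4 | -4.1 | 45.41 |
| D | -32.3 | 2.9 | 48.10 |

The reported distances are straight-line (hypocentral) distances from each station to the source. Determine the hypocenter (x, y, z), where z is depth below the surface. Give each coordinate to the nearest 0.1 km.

x ≈ -7.8 km, y ≈ 20.2 km, depth ≈ 37.6 km

Each station gives a sphere (x−x_i)² + (y−y_i)² + z² = d_i² (stations at z=0).
Subtracting the A sphere from B and C: z² cancels, leaving linear equations in x and y:
140.8 x + 40.8 y = -274.47
75.8 x + 51.2 y = 442.67
Solving: x ≈ -7.802, y ≈ 20.196 km (keep extra digits for the depth step; rounded: -7.8, 20.2).
Then from the A sphere: z² = 77.29² − (x + 53.3)² − (y + 29.7)² with x = -7.802, y = 20.196, so z ≈ 37.604 ≈ 37.6 km.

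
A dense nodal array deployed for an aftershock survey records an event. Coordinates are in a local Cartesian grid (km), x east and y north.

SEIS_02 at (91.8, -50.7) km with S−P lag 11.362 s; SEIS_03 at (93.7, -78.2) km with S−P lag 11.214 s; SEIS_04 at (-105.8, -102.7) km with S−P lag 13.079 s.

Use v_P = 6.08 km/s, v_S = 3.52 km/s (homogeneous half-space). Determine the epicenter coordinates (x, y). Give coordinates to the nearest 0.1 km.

(0.0, -75.1)

Distance from S−P lag: d = Δt · v_P v_S / (v_P − v_S) = Δt · (6.08·3.52)/(6.08−3.52) ≈ 8.3600·Δt.
So d_SEIS_02 = 94.99, d_SEIS_03 = 93.75, d_SEIS_04 = 109.34 km.
Circle about each station: (x − 91.8)² + (y + 50.7)² = 94.99²; (x − 93.7)² + (y + 78.2)² = 93.75²; (x + 105.8)² + (y + 102.7)² = 109.34².
Subtracting the SEIS_02 equation from the SEIS_03 and SEIS_04 equations removes the quadratic terms:
3.8 x − 55.0 y = 4131.24
-395.2 x − 104.0 y = 7811.06
Solving the 2×2 system: x ≈ 0.0, y ≈ -75.1 km.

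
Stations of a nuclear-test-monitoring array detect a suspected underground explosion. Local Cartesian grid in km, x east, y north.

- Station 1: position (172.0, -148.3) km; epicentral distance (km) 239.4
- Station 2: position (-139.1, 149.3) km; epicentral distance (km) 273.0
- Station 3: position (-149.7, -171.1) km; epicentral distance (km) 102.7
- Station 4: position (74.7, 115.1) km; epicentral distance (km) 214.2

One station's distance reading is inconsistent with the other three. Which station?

Solve using three stations at a time. Using Station 1, Station 2, Station 3 (subtract circle equations pairwise → linear system) gives (x, y) ≈ (-64.8, -113.4).
Distances from that point to each station vs reported:
  Station 1: calculated 239.4 vs reported 239.4 → residual 0.0 km
  Station 2: calculated 273.0 vs reported 273.0 → residual 0.0 km
  Station 3: calculated 102.6 vs reported 102.7 → residual 0.1 km
  Station 4: calculated 267.7 vs reported 214.2 → residual 53.5 km
Station 1, Station 2, Station 3 are mutually consistent (residuals ≈ 0); Station 4 is off by 53.5 km.

Station 4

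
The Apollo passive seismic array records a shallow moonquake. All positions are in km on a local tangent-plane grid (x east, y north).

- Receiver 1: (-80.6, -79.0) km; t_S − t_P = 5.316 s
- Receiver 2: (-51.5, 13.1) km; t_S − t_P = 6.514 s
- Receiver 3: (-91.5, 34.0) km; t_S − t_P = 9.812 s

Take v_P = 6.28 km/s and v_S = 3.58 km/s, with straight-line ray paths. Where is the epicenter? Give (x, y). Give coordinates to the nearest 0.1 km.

-58.4 km east, -40.7 km north

Distance from S−P lag: d = Δt · v_P v_S / (v_P − v_S) = Δt · (6.28·3.58)/(6.28−3.58) ≈ 8.3268·Δt.
So d_Receiver 1 = 44.27, d_Receiver 2 = 54.24, d_Receiver 3 = 81.70 km.
Circle about each station: (x + 80.6)² + (y + 79.0)² = 44.27²; (x + 51.5)² + (y − 13.1)² = 54.24²; (x + 91.5)² + (y − 34.0)² = 81.70².
Subtracting pairs of circle equations eliminates x²+y² and gives linear equations (the radical axes):
58.2 x + 184.2 y = -10895.64
-21.8 x + 226.0 y = -7924.17
Solving the 2×2 system: x ≈ -58.4, y ≈ -40.7 km.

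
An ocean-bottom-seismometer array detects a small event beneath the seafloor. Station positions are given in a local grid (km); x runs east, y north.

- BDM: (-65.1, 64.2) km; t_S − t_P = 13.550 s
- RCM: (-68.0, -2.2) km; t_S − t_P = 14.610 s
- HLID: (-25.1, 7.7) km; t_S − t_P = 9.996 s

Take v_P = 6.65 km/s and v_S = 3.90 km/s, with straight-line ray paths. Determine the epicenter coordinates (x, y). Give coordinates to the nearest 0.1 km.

Distance from S−P lag: d = Δt · v_P v_S / (v_P − v_S) = Δt · (6.65·3.90)/(6.65−3.90) ≈ 9.4309·Δt.
So d_BDM = 127.79, d_RCM = 137.79, d_HLID = 94.27 km.
Circle about each station: (x + 65.1)² + (y − 64.2)² = 127.79²; (x + 68.0)² + (y + 2.2)² = 137.79²; (x + 25.1)² + (y − 7.7)² = 94.27².
Subtracting the BDM equation from the RCM and HLID equations removes the quadratic terms:
-5.8 x − 132.8 y = -6386.61
80.0 x − 113.0 y = -226.90
Solving the 2×2 system: x ≈ 61.3, y ≈ 45.4 km.
Check against BDM (with the unrounded x, y): √((x + 65.1)²+(y − 64.2)²) = 127.80 ≈ 127.79 km. ✓

x ≈ 61.3 km, y ≈ 45.4 km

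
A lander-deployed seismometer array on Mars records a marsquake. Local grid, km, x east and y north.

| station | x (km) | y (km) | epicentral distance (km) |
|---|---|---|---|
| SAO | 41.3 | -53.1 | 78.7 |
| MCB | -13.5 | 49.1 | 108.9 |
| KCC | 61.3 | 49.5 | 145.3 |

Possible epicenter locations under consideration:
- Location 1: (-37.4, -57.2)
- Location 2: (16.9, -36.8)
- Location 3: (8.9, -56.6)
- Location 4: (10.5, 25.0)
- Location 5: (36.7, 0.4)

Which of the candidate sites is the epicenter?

Location 1

For each candidate, compare |candidate − station| to the reported distance:
Location 1: residuals SAO 0.1, MCB 0.1, KCC 0.0 → max 0.1 km
Location 2: residuals SAO 49.4, MCB 17.8, KCC 48.2 → max 49.4 km
Location 3: residuals SAO 46.1, MCB 0.9, KCC 27.0 → max 46.1 km
Location 4: residuals SAO 5.3, MCB 74.9, KCC 88.9 → max 88.9 km
Location 5: residuals SAO 25.0, MCB 39.0, KCC 90.4 → max 90.4 km
Only Location 1 has all residuals ≈ 0.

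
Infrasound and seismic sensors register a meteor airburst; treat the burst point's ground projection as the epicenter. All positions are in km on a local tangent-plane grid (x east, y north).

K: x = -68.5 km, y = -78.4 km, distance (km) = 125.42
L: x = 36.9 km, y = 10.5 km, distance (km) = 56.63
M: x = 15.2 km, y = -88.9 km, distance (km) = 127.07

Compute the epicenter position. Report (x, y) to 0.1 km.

Circle about each station: (x + 68.5)² + (y + 78.4)² = 125.42²; (x − 36.9)² + (y − 10.5)² = 56.63²; (x − 15.2)² + (y + 88.9)² = 127.07².
Subtracting pairs of circle equations eliminates x²+y² and gives linear equations (the radical axes):
210.8 x + 177.8 y = 3156.27
167.4 x − 21.0 y = -3121.17
Solving the 2×2 system: x ≈ -14.3, y ≈ 34.7 km.
Check against K (with the unrounded x, y): √((x + 68.5)²+(y + 78.4)²) = 125.42 ≈ 125.42 km. ✓

(-14.3, 34.7)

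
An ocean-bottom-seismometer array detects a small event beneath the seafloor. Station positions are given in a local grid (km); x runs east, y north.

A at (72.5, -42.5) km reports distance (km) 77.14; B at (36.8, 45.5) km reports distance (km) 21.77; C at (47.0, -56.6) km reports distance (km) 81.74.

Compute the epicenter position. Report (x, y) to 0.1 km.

Circle about each station: (x − 72.5)² + (y + 42.5)² = 77.14²; (x − 36.8)² + (y − 45.5)² = 21.77²; (x − 47.0)² + (y + 56.6)² = 81.74².
Subtracting pairs of circle equations eliminates x²+y² and gives linear equations (the radical axes):
-71.4 x + 176.0 y = 1838.64
-51.0 x − 28.2 y = -2380.79
Solving the 2×2 system: x ≈ 33.4, y ≈ 24.0 km.
Check against A (with the unrounded x, y): √((x − 72.5)²+(y + 42.5)²) = 77.14 ≈ 77.14 km. ✓

(33.4, 24.0)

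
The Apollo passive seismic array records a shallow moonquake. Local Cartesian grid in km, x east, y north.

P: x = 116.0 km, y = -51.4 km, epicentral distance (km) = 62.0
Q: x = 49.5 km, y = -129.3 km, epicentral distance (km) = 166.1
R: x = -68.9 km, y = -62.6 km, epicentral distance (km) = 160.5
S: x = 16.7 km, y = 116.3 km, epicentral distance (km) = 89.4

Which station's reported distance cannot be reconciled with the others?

P

Solve using three stations at a time. Using Q, R, S (subtract circle equations pairwise → linear system) gives (x, y) ≈ (57.3, 36.6).
Distances from that point to each station vs reported:
  P: calculated 105.8 vs reported 62.0 → residual 43.8 km
  Q: calculated 166.1 vs reported 166.1 → residual 0.0 km
  R: calculated 160.5 vs reported 160.5 → residual 0.0 km
  S: calculated 89.4 vs reported 89.4 → residual 0.0 km
Q, R, S are mutually consistent (residuals ≈ 0); P is off by 43.8 km.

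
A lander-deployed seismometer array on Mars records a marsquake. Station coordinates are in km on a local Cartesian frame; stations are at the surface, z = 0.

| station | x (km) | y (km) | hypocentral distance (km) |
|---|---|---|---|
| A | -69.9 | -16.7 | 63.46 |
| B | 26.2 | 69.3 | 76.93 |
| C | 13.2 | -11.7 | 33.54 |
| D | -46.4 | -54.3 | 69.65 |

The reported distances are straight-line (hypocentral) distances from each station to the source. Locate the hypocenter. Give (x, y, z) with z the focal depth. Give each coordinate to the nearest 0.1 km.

x ≈ -12.0 km, y ≈ 4.3 km, depth ≈ 15.3 km

Each station gives a sphere (x−x_i)² + (y−y_i)² + z² = d_i² (stations at z=0).
Subtracting the A sphere from B and C: z² cancels, leaving linear equations in x and y:
192.2 x + 172.0 y = -1567.02
166.2 x + 10.0 y = -1951.53
Solving: x ≈ -12.001, y ≈ 4.300 km (keep extra digits for the depth step; rounded: -12.0, 4.3).
Then from the A sphere: z² = 63.46² − (x + 69.9)² − (y + 16.7)² with x = -12.001, y = 4.300, so z ≈ 15.293 ≈ 15.3 km.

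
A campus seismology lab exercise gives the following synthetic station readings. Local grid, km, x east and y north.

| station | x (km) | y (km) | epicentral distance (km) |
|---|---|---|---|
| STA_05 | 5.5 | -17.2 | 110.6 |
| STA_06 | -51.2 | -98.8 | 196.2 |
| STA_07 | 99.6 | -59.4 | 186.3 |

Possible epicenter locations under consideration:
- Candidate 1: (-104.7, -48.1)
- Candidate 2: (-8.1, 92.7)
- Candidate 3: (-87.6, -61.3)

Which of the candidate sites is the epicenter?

For each candidate, compare |candidate − station| to the reported distance:
Candidate 1: residuals STA_05 3.9, STA_06 122.5, STA_07 18.3 → max 122.5 km
Candidate 2: residuals STA_05 0.1, STA_06 0.1, STA_07 0.1 → max 0.1 km
Candidate 3: residuals STA_05 7.6, STA_06 143.9, STA_07 0.9 → max 143.9 km
Only Candidate 2 has all residuals ≈ 0.

Candidate 2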